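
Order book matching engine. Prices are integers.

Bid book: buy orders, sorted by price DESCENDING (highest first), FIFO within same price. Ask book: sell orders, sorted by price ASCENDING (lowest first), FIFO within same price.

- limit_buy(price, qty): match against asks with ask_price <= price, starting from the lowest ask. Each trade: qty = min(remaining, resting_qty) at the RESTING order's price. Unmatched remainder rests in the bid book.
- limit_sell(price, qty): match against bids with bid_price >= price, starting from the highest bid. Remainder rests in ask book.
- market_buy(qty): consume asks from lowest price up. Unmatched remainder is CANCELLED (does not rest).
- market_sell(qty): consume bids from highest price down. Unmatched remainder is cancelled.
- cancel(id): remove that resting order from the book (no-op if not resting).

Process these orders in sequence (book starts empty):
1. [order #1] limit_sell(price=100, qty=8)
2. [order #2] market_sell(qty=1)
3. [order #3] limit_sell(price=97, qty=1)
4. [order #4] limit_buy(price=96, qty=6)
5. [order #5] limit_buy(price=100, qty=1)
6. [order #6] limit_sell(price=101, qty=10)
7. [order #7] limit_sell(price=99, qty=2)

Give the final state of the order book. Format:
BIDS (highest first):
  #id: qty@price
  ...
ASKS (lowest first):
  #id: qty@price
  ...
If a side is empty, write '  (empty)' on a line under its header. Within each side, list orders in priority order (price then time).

After op 1 [order #1] limit_sell(price=100, qty=8): fills=none; bids=[-] asks=[#1:8@100]
After op 2 [order #2] market_sell(qty=1): fills=none; bids=[-] asks=[#1:8@100]
After op 3 [order #3] limit_sell(price=97, qty=1): fills=none; bids=[-] asks=[#3:1@97 #1:8@100]
After op 4 [order #4] limit_buy(price=96, qty=6): fills=none; bids=[#4:6@96] asks=[#3:1@97 #1:8@100]
After op 5 [order #5] limit_buy(price=100, qty=1): fills=#5x#3:1@97; bids=[#4:6@96] asks=[#1:8@100]
After op 6 [order #6] limit_sell(price=101, qty=10): fills=none; bids=[#4:6@96] asks=[#1:8@100 #6:10@101]
After op 7 [order #7] limit_sell(price=99, qty=2): fills=none; bids=[#4:6@96] asks=[#7:2@99 #1:8@100 #6:10@101]

Answer: BIDS (highest first):
  #4: 6@96
ASKS (lowest first):
  #7: 2@99
  #1: 8@100
  #6: 10@101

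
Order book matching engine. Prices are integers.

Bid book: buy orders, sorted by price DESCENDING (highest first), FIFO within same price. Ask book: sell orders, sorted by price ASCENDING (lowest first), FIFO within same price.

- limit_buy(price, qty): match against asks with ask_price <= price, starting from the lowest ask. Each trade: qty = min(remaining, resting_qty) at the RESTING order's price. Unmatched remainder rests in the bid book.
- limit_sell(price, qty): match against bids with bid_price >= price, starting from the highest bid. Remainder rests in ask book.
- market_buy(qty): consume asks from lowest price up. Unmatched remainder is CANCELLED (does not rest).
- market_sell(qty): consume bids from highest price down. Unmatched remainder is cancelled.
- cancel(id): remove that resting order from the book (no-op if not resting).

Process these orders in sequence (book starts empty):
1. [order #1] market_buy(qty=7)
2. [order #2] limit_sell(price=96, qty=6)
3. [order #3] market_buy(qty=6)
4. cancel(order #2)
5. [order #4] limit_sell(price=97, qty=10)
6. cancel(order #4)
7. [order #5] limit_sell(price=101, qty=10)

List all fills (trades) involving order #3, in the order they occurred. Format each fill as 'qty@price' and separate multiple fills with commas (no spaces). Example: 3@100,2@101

After op 1 [order #1] market_buy(qty=7): fills=none; bids=[-] asks=[-]
After op 2 [order #2] limit_sell(price=96, qty=6): fills=none; bids=[-] asks=[#2:6@96]
After op 3 [order #3] market_buy(qty=6): fills=#3x#2:6@96; bids=[-] asks=[-]
After op 4 cancel(order #2): fills=none; bids=[-] asks=[-]
After op 5 [order #4] limit_sell(price=97, qty=10): fills=none; bids=[-] asks=[#4:10@97]
After op 6 cancel(order #4): fills=none; bids=[-] asks=[-]
After op 7 [order #5] limit_sell(price=101, qty=10): fills=none; bids=[-] asks=[#5:10@101]

Answer: 6@96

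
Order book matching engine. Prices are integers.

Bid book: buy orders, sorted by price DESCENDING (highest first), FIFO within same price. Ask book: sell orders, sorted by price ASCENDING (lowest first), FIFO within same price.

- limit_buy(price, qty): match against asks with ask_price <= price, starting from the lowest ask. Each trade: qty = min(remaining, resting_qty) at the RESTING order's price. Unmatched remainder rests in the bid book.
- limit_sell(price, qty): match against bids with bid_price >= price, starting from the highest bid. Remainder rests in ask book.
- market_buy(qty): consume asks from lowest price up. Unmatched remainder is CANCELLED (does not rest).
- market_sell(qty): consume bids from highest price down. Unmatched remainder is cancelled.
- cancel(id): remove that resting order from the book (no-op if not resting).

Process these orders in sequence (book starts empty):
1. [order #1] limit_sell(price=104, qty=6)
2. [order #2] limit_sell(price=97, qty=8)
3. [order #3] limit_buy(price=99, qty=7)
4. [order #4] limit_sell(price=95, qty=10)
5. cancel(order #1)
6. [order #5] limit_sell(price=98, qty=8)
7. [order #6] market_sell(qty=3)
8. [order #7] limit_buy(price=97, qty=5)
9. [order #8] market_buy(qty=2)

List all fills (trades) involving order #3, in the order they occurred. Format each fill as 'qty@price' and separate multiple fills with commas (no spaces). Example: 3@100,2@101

Answer: 7@97

Derivation:
After op 1 [order #1] limit_sell(price=104, qty=6): fills=none; bids=[-] asks=[#1:6@104]
After op 2 [order #2] limit_sell(price=97, qty=8): fills=none; bids=[-] asks=[#2:8@97 #1:6@104]
After op 3 [order #3] limit_buy(price=99, qty=7): fills=#3x#2:7@97; bids=[-] asks=[#2:1@97 #1:6@104]
After op 4 [order #4] limit_sell(price=95, qty=10): fills=none; bids=[-] asks=[#4:10@95 #2:1@97 #1:6@104]
After op 5 cancel(order #1): fills=none; bids=[-] asks=[#4:10@95 #2:1@97]
After op 6 [order #5] limit_sell(price=98, qty=8): fills=none; bids=[-] asks=[#4:10@95 #2:1@97 #5:8@98]
After op 7 [order #6] market_sell(qty=3): fills=none; bids=[-] asks=[#4:10@95 #2:1@97 #5:8@98]
After op 8 [order #7] limit_buy(price=97, qty=5): fills=#7x#4:5@95; bids=[-] asks=[#4:5@95 #2:1@97 #5:8@98]
After op 9 [order #8] market_buy(qty=2): fills=#8x#4:2@95; bids=[-] asks=[#4:3@95 #2:1@97 #5:8@98]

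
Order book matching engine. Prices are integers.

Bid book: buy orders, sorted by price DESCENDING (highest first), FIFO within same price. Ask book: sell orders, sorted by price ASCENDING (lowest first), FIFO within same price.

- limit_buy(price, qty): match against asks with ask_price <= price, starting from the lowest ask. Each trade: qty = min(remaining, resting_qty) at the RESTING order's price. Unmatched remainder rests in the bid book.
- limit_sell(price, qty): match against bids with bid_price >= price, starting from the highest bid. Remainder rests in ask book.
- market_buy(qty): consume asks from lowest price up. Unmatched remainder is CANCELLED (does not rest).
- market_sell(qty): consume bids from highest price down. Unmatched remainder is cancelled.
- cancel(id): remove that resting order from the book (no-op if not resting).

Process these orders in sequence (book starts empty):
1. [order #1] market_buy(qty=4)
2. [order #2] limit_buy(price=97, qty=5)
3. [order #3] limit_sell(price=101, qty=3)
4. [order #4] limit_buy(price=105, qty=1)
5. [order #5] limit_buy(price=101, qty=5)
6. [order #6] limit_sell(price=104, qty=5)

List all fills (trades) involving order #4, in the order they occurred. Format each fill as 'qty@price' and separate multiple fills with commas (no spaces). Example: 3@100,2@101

Answer: 1@101

Derivation:
After op 1 [order #1] market_buy(qty=4): fills=none; bids=[-] asks=[-]
After op 2 [order #2] limit_buy(price=97, qty=5): fills=none; bids=[#2:5@97] asks=[-]
After op 3 [order #3] limit_sell(price=101, qty=3): fills=none; bids=[#2:5@97] asks=[#3:3@101]
After op 4 [order #4] limit_buy(price=105, qty=1): fills=#4x#3:1@101; bids=[#2:5@97] asks=[#3:2@101]
After op 5 [order #5] limit_buy(price=101, qty=5): fills=#5x#3:2@101; bids=[#5:3@101 #2:5@97] asks=[-]
After op 6 [order #6] limit_sell(price=104, qty=5): fills=none; bids=[#5:3@101 #2:5@97] asks=[#6:5@104]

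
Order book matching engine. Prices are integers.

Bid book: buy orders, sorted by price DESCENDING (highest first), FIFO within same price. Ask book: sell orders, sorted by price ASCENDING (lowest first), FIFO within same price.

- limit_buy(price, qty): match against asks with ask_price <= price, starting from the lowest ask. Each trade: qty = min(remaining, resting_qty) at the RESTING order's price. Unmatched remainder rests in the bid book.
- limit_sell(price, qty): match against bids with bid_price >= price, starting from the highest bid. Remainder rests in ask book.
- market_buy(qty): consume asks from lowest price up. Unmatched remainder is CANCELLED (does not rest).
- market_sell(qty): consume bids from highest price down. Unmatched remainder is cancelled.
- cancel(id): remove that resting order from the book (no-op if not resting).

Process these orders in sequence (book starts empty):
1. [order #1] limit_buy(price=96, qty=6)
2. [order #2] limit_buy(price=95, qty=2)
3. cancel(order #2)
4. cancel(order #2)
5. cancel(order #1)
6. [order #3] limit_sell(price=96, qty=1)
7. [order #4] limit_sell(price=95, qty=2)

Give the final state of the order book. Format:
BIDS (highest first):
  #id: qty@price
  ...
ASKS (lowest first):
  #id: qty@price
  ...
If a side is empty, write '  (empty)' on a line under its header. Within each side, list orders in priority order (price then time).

Answer: BIDS (highest first):
  (empty)
ASKS (lowest first):
  #4: 2@95
  #3: 1@96

Derivation:
After op 1 [order #1] limit_buy(price=96, qty=6): fills=none; bids=[#1:6@96] asks=[-]
After op 2 [order #2] limit_buy(price=95, qty=2): fills=none; bids=[#1:6@96 #2:2@95] asks=[-]
After op 3 cancel(order #2): fills=none; bids=[#1:6@96] asks=[-]
After op 4 cancel(order #2): fills=none; bids=[#1:6@96] asks=[-]
After op 5 cancel(order #1): fills=none; bids=[-] asks=[-]
After op 6 [order #3] limit_sell(price=96, qty=1): fills=none; bids=[-] asks=[#3:1@96]
After op 7 [order #4] limit_sell(price=95, qty=2): fills=none; bids=[-] asks=[#4:2@95 #3:1@96]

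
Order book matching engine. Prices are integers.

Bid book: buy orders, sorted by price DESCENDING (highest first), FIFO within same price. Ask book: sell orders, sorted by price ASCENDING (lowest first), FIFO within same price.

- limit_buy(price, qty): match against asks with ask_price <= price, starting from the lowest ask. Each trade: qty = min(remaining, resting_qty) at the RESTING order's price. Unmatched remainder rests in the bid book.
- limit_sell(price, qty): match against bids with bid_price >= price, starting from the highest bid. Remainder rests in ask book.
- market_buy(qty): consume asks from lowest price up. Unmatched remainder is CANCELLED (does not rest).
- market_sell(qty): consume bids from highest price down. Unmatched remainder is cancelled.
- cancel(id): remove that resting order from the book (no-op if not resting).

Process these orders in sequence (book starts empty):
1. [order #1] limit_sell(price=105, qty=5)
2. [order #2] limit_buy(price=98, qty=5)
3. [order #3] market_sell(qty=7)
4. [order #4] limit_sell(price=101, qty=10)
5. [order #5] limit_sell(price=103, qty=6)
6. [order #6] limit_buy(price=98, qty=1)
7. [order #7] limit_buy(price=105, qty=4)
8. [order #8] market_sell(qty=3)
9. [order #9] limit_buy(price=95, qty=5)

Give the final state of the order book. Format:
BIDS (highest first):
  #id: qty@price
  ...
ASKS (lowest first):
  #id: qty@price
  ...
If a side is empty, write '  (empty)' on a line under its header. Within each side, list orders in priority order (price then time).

After op 1 [order #1] limit_sell(price=105, qty=5): fills=none; bids=[-] asks=[#1:5@105]
After op 2 [order #2] limit_buy(price=98, qty=5): fills=none; bids=[#2:5@98] asks=[#1:5@105]
After op 3 [order #3] market_sell(qty=7): fills=#2x#3:5@98; bids=[-] asks=[#1:5@105]
After op 4 [order #4] limit_sell(price=101, qty=10): fills=none; bids=[-] asks=[#4:10@101 #1:5@105]
After op 5 [order #5] limit_sell(price=103, qty=6): fills=none; bids=[-] asks=[#4:10@101 #5:6@103 #1:5@105]
After op 6 [order #6] limit_buy(price=98, qty=1): fills=none; bids=[#6:1@98] asks=[#4:10@101 #5:6@103 #1:5@105]
After op 7 [order #7] limit_buy(price=105, qty=4): fills=#7x#4:4@101; bids=[#6:1@98] asks=[#4:6@101 #5:6@103 #1:5@105]
After op 8 [order #8] market_sell(qty=3): fills=#6x#8:1@98; bids=[-] asks=[#4:6@101 #5:6@103 #1:5@105]
After op 9 [order #9] limit_buy(price=95, qty=5): fills=none; bids=[#9:5@95] asks=[#4:6@101 #5:6@103 #1:5@105]

Answer: BIDS (highest first):
  #9: 5@95
ASKS (lowest first):
  #4: 6@101
  #5: 6@103
  #1: 5@105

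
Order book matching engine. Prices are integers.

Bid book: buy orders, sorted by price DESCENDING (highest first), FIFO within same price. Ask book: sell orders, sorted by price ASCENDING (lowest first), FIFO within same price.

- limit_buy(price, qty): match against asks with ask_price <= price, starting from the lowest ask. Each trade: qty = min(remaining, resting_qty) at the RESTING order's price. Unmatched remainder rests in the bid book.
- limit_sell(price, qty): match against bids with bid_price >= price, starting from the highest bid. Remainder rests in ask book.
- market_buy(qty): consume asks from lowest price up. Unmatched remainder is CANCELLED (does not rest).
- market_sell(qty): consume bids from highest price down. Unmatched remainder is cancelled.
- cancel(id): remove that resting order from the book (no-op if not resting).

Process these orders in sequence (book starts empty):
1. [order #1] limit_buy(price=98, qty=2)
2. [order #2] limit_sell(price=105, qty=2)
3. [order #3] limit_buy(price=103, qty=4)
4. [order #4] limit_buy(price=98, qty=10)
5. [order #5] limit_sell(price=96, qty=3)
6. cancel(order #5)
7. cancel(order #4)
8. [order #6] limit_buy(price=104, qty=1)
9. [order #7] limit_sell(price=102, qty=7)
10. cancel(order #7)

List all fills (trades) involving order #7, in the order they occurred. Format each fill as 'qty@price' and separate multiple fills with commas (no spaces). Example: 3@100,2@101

After op 1 [order #1] limit_buy(price=98, qty=2): fills=none; bids=[#1:2@98] asks=[-]
After op 2 [order #2] limit_sell(price=105, qty=2): fills=none; bids=[#1:2@98] asks=[#2:2@105]
After op 3 [order #3] limit_buy(price=103, qty=4): fills=none; bids=[#3:4@103 #1:2@98] asks=[#2:2@105]
After op 4 [order #4] limit_buy(price=98, qty=10): fills=none; bids=[#3:4@103 #1:2@98 #4:10@98] asks=[#2:2@105]
After op 5 [order #5] limit_sell(price=96, qty=3): fills=#3x#5:3@103; bids=[#3:1@103 #1:2@98 #4:10@98] asks=[#2:2@105]
After op 6 cancel(order #5): fills=none; bids=[#3:1@103 #1:2@98 #4:10@98] asks=[#2:2@105]
After op 7 cancel(order #4): fills=none; bids=[#3:1@103 #1:2@98] asks=[#2:2@105]
After op 8 [order #6] limit_buy(price=104, qty=1): fills=none; bids=[#6:1@104 #3:1@103 #1:2@98] asks=[#2:2@105]
After op 9 [order #7] limit_sell(price=102, qty=7): fills=#6x#7:1@104 #3x#7:1@103; bids=[#1:2@98] asks=[#7:5@102 #2:2@105]
After op 10 cancel(order #7): fills=none; bids=[#1:2@98] asks=[#2:2@105]

Answer: 1@104,1@103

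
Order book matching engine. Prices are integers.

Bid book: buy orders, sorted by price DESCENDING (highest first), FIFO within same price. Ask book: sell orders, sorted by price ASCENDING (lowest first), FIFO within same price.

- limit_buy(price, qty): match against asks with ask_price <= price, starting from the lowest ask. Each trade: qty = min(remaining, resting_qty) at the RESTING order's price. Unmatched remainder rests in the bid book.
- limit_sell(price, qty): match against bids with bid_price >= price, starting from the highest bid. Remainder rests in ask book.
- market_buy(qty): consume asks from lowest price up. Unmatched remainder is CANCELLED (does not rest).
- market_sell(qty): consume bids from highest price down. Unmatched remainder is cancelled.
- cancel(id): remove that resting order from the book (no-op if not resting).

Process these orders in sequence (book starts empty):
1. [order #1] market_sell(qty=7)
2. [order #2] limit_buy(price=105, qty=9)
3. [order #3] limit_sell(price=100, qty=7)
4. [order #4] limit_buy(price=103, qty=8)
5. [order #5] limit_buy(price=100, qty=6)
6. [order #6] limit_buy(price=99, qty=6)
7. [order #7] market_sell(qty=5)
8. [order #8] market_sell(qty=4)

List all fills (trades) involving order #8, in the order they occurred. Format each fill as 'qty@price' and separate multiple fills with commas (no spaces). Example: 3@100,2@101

Answer: 4@103

Derivation:
After op 1 [order #1] market_sell(qty=7): fills=none; bids=[-] asks=[-]
After op 2 [order #2] limit_buy(price=105, qty=9): fills=none; bids=[#2:9@105] asks=[-]
After op 3 [order #3] limit_sell(price=100, qty=7): fills=#2x#3:7@105; bids=[#2:2@105] asks=[-]
After op 4 [order #4] limit_buy(price=103, qty=8): fills=none; bids=[#2:2@105 #4:8@103] asks=[-]
After op 5 [order #5] limit_buy(price=100, qty=6): fills=none; bids=[#2:2@105 #4:8@103 #5:6@100] asks=[-]
After op 6 [order #6] limit_buy(price=99, qty=6): fills=none; bids=[#2:2@105 #4:8@103 #5:6@100 #6:6@99] asks=[-]
After op 7 [order #7] market_sell(qty=5): fills=#2x#7:2@105 #4x#7:3@103; bids=[#4:5@103 #5:6@100 #6:6@99] asks=[-]
After op 8 [order #8] market_sell(qty=4): fills=#4x#8:4@103; bids=[#4:1@103 #5:6@100 #6:6@99] asks=[-]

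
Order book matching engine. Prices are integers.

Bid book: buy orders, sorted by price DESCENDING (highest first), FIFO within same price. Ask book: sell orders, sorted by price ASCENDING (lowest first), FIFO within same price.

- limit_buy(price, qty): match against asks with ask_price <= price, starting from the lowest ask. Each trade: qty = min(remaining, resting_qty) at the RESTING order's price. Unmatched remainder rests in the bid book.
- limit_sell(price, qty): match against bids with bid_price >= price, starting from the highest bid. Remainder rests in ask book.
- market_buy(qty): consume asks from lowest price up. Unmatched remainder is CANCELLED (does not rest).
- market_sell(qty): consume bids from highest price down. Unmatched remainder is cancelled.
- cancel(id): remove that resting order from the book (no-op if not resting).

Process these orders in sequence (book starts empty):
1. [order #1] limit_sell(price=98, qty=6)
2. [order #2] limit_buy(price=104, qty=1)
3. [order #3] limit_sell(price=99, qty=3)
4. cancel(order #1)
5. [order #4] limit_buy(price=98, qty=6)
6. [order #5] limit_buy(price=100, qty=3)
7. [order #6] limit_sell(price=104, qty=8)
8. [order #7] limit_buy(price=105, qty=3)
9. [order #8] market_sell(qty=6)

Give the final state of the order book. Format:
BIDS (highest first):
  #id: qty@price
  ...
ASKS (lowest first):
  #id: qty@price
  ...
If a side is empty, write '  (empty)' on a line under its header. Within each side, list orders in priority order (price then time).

After op 1 [order #1] limit_sell(price=98, qty=6): fills=none; bids=[-] asks=[#1:6@98]
After op 2 [order #2] limit_buy(price=104, qty=1): fills=#2x#1:1@98; bids=[-] asks=[#1:5@98]
After op 3 [order #3] limit_sell(price=99, qty=3): fills=none; bids=[-] asks=[#1:5@98 #3:3@99]
After op 4 cancel(order #1): fills=none; bids=[-] asks=[#3:3@99]
After op 5 [order #4] limit_buy(price=98, qty=6): fills=none; bids=[#4:6@98] asks=[#3:3@99]
After op 6 [order #5] limit_buy(price=100, qty=3): fills=#5x#3:3@99; bids=[#4:6@98] asks=[-]
After op 7 [order #6] limit_sell(price=104, qty=8): fills=none; bids=[#4:6@98] asks=[#6:8@104]
After op 8 [order #7] limit_buy(price=105, qty=3): fills=#7x#6:3@104; bids=[#4:6@98] asks=[#6:5@104]
After op 9 [order #8] market_sell(qty=6): fills=#4x#8:6@98; bids=[-] asks=[#6:5@104]

Answer: BIDS (highest first):
  (empty)
ASKS (lowest first):
  #6: 5@104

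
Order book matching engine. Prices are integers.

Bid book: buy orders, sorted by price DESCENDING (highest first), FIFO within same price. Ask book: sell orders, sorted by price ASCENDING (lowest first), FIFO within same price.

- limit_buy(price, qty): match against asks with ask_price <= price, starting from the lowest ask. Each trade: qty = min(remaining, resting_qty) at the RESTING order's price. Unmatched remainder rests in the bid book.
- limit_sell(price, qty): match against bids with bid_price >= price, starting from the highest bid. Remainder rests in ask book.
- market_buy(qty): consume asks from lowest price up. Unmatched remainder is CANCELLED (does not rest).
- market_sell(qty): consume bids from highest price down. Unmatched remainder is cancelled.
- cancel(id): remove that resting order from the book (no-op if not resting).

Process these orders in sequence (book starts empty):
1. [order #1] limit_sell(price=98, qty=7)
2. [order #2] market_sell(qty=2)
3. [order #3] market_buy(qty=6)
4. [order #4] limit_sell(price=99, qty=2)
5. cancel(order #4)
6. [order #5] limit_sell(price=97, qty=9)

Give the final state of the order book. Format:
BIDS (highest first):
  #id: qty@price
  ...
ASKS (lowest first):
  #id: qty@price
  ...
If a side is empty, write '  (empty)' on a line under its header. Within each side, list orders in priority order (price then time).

After op 1 [order #1] limit_sell(price=98, qty=7): fills=none; bids=[-] asks=[#1:7@98]
After op 2 [order #2] market_sell(qty=2): fills=none; bids=[-] asks=[#1:7@98]
After op 3 [order #3] market_buy(qty=6): fills=#3x#1:6@98; bids=[-] asks=[#1:1@98]
After op 4 [order #4] limit_sell(price=99, qty=2): fills=none; bids=[-] asks=[#1:1@98 #4:2@99]
After op 5 cancel(order #4): fills=none; bids=[-] asks=[#1:1@98]
After op 6 [order #5] limit_sell(price=97, qty=9): fills=none; bids=[-] asks=[#5:9@97 #1:1@98]

Answer: BIDS (highest first):
  (empty)
ASKS (lowest first):
  #5: 9@97
  #1: 1@98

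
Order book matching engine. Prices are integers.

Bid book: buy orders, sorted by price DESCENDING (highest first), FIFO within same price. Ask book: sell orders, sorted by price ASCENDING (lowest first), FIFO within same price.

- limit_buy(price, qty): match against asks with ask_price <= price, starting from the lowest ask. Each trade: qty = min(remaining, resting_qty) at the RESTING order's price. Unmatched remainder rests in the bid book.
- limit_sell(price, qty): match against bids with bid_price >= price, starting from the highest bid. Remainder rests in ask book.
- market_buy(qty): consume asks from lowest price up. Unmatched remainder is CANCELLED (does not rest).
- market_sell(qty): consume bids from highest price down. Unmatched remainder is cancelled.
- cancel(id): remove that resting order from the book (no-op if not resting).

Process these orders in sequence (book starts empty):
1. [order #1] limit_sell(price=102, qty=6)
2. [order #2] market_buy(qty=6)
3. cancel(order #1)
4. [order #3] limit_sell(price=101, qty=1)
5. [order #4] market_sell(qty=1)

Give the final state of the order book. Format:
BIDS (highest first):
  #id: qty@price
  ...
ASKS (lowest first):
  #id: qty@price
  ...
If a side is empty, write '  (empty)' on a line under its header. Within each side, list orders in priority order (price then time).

After op 1 [order #1] limit_sell(price=102, qty=6): fills=none; bids=[-] asks=[#1:6@102]
After op 2 [order #2] market_buy(qty=6): fills=#2x#1:6@102; bids=[-] asks=[-]
After op 3 cancel(order #1): fills=none; bids=[-] asks=[-]
After op 4 [order #3] limit_sell(price=101, qty=1): fills=none; bids=[-] asks=[#3:1@101]
After op 5 [order #4] market_sell(qty=1): fills=none; bids=[-] asks=[#3:1@101]

Answer: BIDS (highest first):
  (empty)
ASKS (lowest first):
  #3: 1@101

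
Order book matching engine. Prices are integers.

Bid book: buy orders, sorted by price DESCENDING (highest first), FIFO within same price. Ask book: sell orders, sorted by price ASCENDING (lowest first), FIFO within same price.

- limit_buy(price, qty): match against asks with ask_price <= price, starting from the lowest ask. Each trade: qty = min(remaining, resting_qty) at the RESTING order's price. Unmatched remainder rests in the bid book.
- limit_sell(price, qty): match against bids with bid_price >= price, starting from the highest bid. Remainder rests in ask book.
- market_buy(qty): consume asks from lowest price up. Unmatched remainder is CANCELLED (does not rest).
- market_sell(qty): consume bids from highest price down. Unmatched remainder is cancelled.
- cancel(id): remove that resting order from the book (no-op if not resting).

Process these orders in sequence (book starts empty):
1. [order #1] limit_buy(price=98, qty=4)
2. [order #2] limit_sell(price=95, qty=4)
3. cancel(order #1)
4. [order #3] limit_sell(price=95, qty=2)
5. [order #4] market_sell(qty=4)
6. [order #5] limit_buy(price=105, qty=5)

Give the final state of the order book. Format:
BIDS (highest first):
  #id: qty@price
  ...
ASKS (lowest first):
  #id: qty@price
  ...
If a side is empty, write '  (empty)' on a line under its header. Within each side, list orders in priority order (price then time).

After op 1 [order #1] limit_buy(price=98, qty=4): fills=none; bids=[#1:4@98] asks=[-]
After op 2 [order #2] limit_sell(price=95, qty=4): fills=#1x#2:4@98; bids=[-] asks=[-]
After op 3 cancel(order #1): fills=none; bids=[-] asks=[-]
After op 4 [order #3] limit_sell(price=95, qty=2): fills=none; bids=[-] asks=[#3:2@95]
After op 5 [order #4] market_sell(qty=4): fills=none; bids=[-] asks=[#3:2@95]
After op 6 [order #5] limit_buy(price=105, qty=5): fills=#5x#3:2@95; bids=[#5:3@105] asks=[-]

Answer: BIDS (highest first):
  #5: 3@105
ASKS (lowest first):
  (empty)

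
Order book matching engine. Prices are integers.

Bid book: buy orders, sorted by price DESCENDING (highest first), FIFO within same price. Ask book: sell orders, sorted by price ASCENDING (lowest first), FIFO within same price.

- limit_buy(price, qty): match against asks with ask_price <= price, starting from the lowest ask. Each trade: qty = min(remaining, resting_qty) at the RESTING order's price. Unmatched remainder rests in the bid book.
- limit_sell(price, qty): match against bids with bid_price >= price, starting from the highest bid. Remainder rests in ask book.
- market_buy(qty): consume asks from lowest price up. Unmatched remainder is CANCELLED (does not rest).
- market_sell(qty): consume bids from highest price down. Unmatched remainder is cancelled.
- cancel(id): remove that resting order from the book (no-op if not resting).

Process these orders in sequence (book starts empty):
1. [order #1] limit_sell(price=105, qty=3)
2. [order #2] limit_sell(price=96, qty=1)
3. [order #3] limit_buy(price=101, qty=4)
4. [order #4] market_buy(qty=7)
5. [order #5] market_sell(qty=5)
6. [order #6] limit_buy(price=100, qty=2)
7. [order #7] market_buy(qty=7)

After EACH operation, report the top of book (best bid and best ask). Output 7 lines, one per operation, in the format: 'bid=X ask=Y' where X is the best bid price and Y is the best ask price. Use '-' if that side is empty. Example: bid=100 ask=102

After op 1 [order #1] limit_sell(price=105, qty=3): fills=none; bids=[-] asks=[#1:3@105]
After op 2 [order #2] limit_sell(price=96, qty=1): fills=none; bids=[-] asks=[#2:1@96 #1:3@105]
After op 3 [order #3] limit_buy(price=101, qty=4): fills=#3x#2:1@96; bids=[#3:3@101] asks=[#1:3@105]
After op 4 [order #4] market_buy(qty=7): fills=#4x#1:3@105; bids=[#3:3@101] asks=[-]
After op 5 [order #5] market_sell(qty=5): fills=#3x#5:3@101; bids=[-] asks=[-]
After op 6 [order #6] limit_buy(price=100, qty=2): fills=none; bids=[#6:2@100] asks=[-]
After op 7 [order #7] market_buy(qty=7): fills=none; bids=[#6:2@100] asks=[-]

Answer: bid=- ask=105
bid=- ask=96
bid=101 ask=105
bid=101 ask=-
bid=- ask=-
bid=100 ask=-
bid=100 ask=-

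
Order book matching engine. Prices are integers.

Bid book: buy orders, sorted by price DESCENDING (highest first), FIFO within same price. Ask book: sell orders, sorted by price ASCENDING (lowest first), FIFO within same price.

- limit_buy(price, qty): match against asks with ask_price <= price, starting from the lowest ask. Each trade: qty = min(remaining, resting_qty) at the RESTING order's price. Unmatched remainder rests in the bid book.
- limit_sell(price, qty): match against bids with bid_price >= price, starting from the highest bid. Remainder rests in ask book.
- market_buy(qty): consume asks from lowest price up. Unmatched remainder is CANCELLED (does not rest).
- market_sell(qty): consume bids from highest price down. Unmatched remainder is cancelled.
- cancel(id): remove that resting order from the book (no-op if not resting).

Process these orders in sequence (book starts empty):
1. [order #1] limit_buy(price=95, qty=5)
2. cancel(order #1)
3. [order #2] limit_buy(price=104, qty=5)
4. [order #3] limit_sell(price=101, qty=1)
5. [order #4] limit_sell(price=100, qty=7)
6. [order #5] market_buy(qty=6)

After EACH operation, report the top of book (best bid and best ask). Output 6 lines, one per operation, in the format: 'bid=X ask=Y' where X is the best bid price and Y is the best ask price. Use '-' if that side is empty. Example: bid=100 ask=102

Answer: bid=95 ask=-
bid=- ask=-
bid=104 ask=-
bid=104 ask=-
bid=- ask=100
bid=- ask=-

Derivation:
After op 1 [order #1] limit_buy(price=95, qty=5): fills=none; bids=[#1:5@95] asks=[-]
After op 2 cancel(order #1): fills=none; bids=[-] asks=[-]
After op 3 [order #2] limit_buy(price=104, qty=5): fills=none; bids=[#2:5@104] asks=[-]
After op 4 [order #3] limit_sell(price=101, qty=1): fills=#2x#3:1@104; bids=[#2:4@104] asks=[-]
After op 5 [order #4] limit_sell(price=100, qty=7): fills=#2x#4:4@104; bids=[-] asks=[#4:3@100]
After op 6 [order #5] market_buy(qty=6): fills=#5x#4:3@100; bids=[-] asks=[-]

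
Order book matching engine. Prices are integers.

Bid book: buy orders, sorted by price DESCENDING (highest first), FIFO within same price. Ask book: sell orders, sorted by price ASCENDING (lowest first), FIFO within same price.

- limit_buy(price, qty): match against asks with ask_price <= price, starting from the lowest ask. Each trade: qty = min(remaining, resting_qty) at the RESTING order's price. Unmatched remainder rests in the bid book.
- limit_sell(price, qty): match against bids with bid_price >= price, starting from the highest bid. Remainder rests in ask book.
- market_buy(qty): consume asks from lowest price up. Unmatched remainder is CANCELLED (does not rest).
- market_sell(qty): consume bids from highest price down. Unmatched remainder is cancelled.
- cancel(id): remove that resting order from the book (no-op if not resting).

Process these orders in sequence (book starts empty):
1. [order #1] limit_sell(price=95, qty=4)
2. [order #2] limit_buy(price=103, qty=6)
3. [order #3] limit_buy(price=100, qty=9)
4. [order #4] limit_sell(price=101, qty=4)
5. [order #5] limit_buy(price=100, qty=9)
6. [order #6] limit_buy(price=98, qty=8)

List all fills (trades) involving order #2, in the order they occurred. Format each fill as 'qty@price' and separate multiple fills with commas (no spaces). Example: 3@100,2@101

Answer: 4@95,2@103

Derivation:
After op 1 [order #1] limit_sell(price=95, qty=4): fills=none; bids=[-] asks=[#1:4@95]
After op 2 [order #2] limit_buy(price=103, qty=6): fills=#2x#1:4@95; bids=[#2:2@103] asks=[-]
After op 3 [order #3] limit_buy(price=100, qty=9): fills=none; bids=[#2:2@103 #3:9@100] asks=[-]
After op 4 [order #4] limit_sell(price=101, qty=4): fills=#2x#4:2@103; bids=[#3:9@100] asks=[#4:2@101]
After op 5 [order #5] limit_buy(price=100, qty=9): fills=none; bids=[#3:9@100 #5:9@100] asks=[#4:2@101]
After op 6 [order #6] limit_buy(price=98, qty=8): fills=none; bids=[#3:9@100 #5:9@100 #6:8@98] asks=[#4:2@101]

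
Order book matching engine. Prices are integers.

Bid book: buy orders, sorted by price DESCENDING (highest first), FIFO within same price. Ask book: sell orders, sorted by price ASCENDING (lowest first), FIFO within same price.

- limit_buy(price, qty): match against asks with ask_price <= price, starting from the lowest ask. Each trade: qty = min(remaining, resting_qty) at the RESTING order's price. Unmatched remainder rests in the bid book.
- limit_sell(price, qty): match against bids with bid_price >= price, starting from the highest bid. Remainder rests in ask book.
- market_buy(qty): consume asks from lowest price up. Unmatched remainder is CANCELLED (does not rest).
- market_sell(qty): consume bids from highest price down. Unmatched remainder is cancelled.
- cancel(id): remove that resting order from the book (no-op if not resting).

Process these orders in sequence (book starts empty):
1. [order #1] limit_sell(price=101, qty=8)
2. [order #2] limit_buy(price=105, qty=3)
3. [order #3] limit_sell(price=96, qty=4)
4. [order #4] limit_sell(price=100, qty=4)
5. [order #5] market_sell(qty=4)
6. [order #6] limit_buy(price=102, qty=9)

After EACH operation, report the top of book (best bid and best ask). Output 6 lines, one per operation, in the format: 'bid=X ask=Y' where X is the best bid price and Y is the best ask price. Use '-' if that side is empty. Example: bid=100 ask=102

After op 1 [order #1] limit_sell(price=101, qty=8): fills=none; bids=[-] asks=[#1:8@101]
After op 2 [order #2] limit_buy(price=105, qty=3): fills=#2x#1:3@101; bids=[-] asks=[#1:5@101]
After op 3 [order #3] limit_sell(price=96, qty=4): fills=none; bids=[-] asks=[#3:4@96 #1:5@101]
After op 4 [order #4] limit_sell(price=100, qty=4): fills=none; bids=[-] asks=[#3:4@96 #4:4@100 #1:5@101]
After op 5 [order #5] market_sell(qty=4): fills=none; bids=[-] asks=[#3:4@96 #4:4@100 #1:5@101]
After op 6 [order #6] limit_buy(price=102, qty=9): fills=#6x#3:4@96 #6x#4:4@100 #6x#1:1@101; bids=[-] asks=[#1:4@101]

Answer: bid=- ask=101
bid=- ask=101
bid=- ask=96
bid=- ask=96
bid=- ask=96
bid=- ask=101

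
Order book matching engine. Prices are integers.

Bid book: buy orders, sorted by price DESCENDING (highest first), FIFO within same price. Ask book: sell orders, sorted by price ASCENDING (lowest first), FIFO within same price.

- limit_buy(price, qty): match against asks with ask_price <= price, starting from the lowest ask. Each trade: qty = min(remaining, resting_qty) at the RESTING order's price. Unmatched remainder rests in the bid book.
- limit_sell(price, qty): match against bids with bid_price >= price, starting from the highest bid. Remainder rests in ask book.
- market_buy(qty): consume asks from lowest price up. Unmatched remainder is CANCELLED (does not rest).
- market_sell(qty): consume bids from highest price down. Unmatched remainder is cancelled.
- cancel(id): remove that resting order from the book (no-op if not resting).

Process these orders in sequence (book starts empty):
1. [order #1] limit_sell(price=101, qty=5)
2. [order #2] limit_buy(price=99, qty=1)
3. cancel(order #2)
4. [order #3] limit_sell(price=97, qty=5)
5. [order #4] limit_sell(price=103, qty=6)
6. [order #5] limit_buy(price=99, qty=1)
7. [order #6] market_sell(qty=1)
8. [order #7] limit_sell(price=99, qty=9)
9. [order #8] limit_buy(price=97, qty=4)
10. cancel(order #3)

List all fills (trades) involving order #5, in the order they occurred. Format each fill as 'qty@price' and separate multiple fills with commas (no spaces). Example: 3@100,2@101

After op 1 [order #1] limit_sell(price=101, qty=5): fills=none; bids=[-] asks=[#1:5@101]
After op 2 [order #2] limit_buy(price=99, qty=1): fills=none; bids=[#2:1@99] asks=[#1:5@101]
After op 3 cancel(order #2): fills=none; bids=[-] asks=[#1:5@101]
After op 4 [order #3] limit_sell(price=97, qty=5): fills=none; bids=[-] asks=[#3:5@97 #1:5@101]
After op 5 [order #4] limit_sell(price=103, qty=6): fills=none; bids=[-] asks=[#3:5@97 #1:5@101 #4:6@103]
After op 6 [order #5] limit_buy(price=99, qty=1): fills=#5x#3:1@97; bids=[-] asks=[#3:4@97 #1:5@101 #4:6@103]
After op 7 [order #6] market_sell(qty=1): fills=none; bids=[-] asks=[#3:4@97 #1:5@101 #4:6@103]
After op 8 [order #7] limit_sell(price=99, qty=9): fills=none; bids=[-] asks=[#3:4@97 #7:9@99 #1:5@101 #4:6@103]
After op 9 [order #8] limit_buy(price=97, qty=4): fills=#8x#3:4@97; bids=[-] asks=[#7:9@99 #1:5@101 #4:6@103]
After op 10 cancel(order #3): fills=none; bids=[-] asks=[#7:9@99 #1:5@101 #4:6@103]

Answer: 1@97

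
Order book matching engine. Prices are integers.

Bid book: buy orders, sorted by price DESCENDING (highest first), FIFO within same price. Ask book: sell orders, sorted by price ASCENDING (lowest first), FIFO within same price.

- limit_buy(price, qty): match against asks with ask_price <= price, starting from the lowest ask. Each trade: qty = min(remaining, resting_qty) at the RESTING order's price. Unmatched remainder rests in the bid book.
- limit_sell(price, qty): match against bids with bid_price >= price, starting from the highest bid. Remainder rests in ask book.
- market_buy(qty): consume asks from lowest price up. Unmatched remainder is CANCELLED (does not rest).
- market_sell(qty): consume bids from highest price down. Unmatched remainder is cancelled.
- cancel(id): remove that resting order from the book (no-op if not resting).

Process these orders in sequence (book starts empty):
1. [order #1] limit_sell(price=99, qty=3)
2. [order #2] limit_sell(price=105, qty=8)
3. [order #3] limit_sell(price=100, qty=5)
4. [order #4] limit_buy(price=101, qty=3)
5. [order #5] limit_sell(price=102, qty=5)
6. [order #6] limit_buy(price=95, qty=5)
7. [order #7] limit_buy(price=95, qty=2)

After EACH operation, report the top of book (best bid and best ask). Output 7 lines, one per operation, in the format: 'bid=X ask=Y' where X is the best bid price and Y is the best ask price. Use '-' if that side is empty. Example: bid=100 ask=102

Answer: bid=- ask=99
bid=- ask=99
bid=- ask=99
bid=- ask=100
bid=- ask=100
bid=95 ask=100
bid=95 ask=100

Derivation:
After op 1 [order #1] limit_sell(price=99, qty=3): fills=none; bids=[-] asks=[#1:3@99]
After op 2 [order #2] limit_sell(price=105, qty=8): fills=none; bids=[-] asks=[#1:3@99 #2:8@105]
After op 3 [order #3] limit_sell(price=100, qty=5): fills=none; bids=[-] asks=[#1:3@99 #3:5@100 #2:8@105]
After op 4 [order #4] limit_buy(price=101, qty=3): fills=#4x#1:3@99; bids=[-] asks=[#3:5@100 #2:8@105]
After op 5 [order #5] limit_sell(price=102, qty=5): fills=none; bids=[-] asks=[#3:5@100 #5:5@102 #2:8@105]
After op 6 [order #6] limit_buy(price=95, qty=5): fills=none; bids=[#6:5@95] asks=[#3:5@100 #5:5@102 #2:8@105]
After op 7 [order #7] limit_buy(price=95, qty=2): fills=none; bids=[#6:5@95 #7:2@95] asks=[#3:5@100 #5:5@102 #2:8@105]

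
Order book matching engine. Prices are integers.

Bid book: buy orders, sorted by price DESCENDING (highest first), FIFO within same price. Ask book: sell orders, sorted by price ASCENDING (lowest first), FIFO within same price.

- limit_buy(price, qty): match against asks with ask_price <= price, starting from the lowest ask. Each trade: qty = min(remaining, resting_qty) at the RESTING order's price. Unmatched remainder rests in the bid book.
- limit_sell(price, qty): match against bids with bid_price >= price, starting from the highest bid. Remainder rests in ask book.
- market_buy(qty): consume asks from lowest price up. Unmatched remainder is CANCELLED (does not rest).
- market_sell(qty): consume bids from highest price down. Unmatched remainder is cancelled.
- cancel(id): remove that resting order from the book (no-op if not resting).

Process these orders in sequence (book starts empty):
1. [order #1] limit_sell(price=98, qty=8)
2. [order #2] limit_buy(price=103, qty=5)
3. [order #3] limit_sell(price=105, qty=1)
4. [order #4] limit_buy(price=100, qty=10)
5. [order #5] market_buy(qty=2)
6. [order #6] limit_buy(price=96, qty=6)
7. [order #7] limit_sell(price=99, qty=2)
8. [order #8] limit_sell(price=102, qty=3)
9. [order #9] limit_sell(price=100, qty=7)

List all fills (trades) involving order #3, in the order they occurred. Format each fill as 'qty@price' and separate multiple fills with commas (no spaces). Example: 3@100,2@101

After op 1 [order #1] limit_sell(price=98, qty=8): fills=none; bids=[-] asks=[#1:8@98]
After op 2 [order #2] limit_buy(price=103, qty=5): fills=#2x#1:5@98; bids=[-] asks=[#1:3@98]
After op 3 [order #3] limit_sell(price=105, qty=1): fills=none; bids=[-] asks=[#1:3@98 #3:1@105]
After op 4 [order #4] limit_buy(price=100, qty=10): fills=#4x#1:3@98; bids=[#4:7@100] asks=[#3:1@105]
After op 5 [order #5] market_buy(qty=2): fills=#5x#3:1@105; bids=[#4:7@100] asks=[-]
After op 6 [order #6] limit_buy(price=96, qty=6): fills=none; bids=[#4:7@100 #6:6@96] asks=[-]
After op 7 [order #7] limit_sell(price=99, qty=2): fills=#4x#7:2@100; bids=[#4:5@100 #6:6@96] asks=[-]
After op 8 [order #8] limit_sell(price=102, qty=3): fills=none; bids=[#4:5@100 #6:6@96] asks=[#8:3@102]
After op 9 [order #9] limit_sell(price=100, qty=7): fills=#4x#9:5@100; bids=[#6:6@96] asks=[#9:2@100 #8:3@102]

Answer: 1@105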